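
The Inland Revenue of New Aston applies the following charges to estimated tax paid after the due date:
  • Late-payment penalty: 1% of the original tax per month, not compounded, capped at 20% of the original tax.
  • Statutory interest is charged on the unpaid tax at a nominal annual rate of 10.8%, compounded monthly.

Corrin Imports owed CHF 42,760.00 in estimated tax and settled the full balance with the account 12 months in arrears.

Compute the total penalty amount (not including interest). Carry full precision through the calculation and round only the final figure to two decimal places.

CHF 5,131.20

Penalty: 12 × 1% × CHF 42,760.00 = CHF 5,131.20 (below the 20% cap of CHF 8,552.00)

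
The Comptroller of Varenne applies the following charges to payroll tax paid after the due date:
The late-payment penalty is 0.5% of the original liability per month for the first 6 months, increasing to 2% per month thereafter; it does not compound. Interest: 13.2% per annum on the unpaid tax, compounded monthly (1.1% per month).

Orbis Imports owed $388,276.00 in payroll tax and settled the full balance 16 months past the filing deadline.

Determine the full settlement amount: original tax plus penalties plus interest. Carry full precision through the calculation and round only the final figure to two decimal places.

$551,853.85

Penalty, months 1–6: 6 × 0.5% × $388,276.00 = $11,648.28
Penalty, months 7–16: 10 × 2% × $388,276.00 = $77,655.20
Interest: $388,276.00 × ((1 + 0.011)^16 − 1) = $388,276.00 × 0.1912927… = $74,274.3739…
Total = $388,276.00 + $89,303.4800 + $74,274.3739… = $551,853.85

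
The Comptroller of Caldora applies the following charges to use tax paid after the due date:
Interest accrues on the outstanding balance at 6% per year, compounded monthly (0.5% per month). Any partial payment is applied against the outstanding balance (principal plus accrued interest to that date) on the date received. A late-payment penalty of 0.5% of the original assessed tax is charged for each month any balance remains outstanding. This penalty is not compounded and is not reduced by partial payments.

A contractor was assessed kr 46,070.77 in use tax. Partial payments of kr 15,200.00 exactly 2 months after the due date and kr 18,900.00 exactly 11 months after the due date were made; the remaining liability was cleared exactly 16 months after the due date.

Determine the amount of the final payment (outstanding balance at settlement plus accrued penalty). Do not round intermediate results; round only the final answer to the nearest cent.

Balance at month 2: kr 46,070.7700 × (1 + 0.005)^2 = kr 46,532.6295…
After kr 15,200.00 payment: kr 46,532.6295… − kr 15,200.00 = kr 31,332.6295…
Balance at month 11: kr 31,332.6295… × (1 + 0.005)^9 = kr 32,771.1286…
After kr 18,900.00 payment: kr 32,771.1286… − kr 18,900.00 = kr 13,871.1286…
Balance at month 16: kr 13,871.1286… × (1 + 0.005)^5 = kr 14,221.3920…
Penalty: 16 × 0.5% × kr 46,070.77 = kr 3,685.66…
Final settlement = outstanding balance + penalty = kr 14,221.3920… + kr 3,685.66… = kr 17,907.05

kr 17,907.05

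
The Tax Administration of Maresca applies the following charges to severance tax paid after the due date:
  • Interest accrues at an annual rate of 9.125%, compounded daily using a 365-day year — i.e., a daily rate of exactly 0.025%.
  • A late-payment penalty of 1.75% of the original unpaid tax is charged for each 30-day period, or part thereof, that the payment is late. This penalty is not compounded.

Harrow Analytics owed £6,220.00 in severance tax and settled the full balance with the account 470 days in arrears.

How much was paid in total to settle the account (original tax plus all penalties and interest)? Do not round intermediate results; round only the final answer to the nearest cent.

£8,737.02

Penalty periods: ⌈470/30⌉ = 16; penalty = 16 × 1.75% × £6,220.00 = £1,741.60
Interest: £6,220.00 × ((1 + 0.00025)^470 − 1) = £6,220.00 × 0.12466511… = £775.4170…
Total = £6,220.00 + £1,741.6000 + £775.4170… = £8,737.02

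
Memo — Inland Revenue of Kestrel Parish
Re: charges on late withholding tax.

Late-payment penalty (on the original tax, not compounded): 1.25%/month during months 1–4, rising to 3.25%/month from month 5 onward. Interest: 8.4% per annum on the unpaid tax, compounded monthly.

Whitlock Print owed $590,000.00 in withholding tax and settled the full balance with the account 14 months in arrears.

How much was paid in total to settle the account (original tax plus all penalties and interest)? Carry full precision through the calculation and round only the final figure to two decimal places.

Penalty, months 1–4: 4 × 1.25% × $590,000.00 = $29,500.00
Penalty, months 5–14: 10 × 3.25% × $590,000.00 = $191,750.00
Interest (8.4%/yr ÷ 12 = 0.7%/month): $590,000.00 × ((1 + 0.007)^14 − 1) = $60,525.9107…
Total = $590,000.00 + $221,250.0000 + $60,525.9107… = $871,775.91

$871,775.91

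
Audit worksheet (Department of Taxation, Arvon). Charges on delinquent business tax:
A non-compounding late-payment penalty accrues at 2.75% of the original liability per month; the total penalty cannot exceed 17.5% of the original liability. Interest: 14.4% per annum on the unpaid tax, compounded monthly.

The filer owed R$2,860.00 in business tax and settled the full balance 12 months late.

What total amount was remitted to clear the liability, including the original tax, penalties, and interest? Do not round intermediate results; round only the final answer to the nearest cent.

Penalty (uncapped): 12 × 2.75% × R$2,860.00 = R$943.80; cap = 17.5% × R$2,860.00 = R$500.50 → penalty = R$500.50
Interest (14.4%/yr ÷ 12 = 1.2%/month): R$2,860.00 × ((1 + 0.012)^12 − 1) = R$440.1386…
Total = R$2,860.00 + R$500.5000 + R$440.1386… = R$3,800.64

R$3,800.64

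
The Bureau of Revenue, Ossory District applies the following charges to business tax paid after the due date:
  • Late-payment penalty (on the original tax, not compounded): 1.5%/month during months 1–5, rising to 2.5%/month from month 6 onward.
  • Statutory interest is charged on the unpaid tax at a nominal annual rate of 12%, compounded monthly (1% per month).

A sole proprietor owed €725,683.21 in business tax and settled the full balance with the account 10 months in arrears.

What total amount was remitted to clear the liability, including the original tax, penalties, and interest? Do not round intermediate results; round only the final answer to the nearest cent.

Penalty, months 1–5: 5 × 1.5% × €725,683.21 = €54,426.24…
Penalty, months 6–10: 5 × 2.5% × €725,683.21 = €90,710.40…
Interest: €725,683.21 × ((1 + 0.01)^10 − 1) = €725,683.21 × 0.1046221… = €75,922.5198…
Total = €725,683.21 + €145,136.6420 + €75,922.5198… = €946,742.37

€946,742.37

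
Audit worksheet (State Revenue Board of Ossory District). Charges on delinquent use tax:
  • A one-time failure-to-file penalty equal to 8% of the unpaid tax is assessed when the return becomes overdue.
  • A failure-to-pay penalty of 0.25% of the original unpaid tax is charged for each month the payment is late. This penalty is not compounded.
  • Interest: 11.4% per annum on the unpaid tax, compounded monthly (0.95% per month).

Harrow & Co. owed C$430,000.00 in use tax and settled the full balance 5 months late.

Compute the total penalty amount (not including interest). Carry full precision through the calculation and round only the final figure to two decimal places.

Failure-to-file penalty: 8% × C$430,000.00 = C$34,400.00
Failure-to-pay penalty: 5 × 0.25% × C$430,000.00 = C$5,375.00
Total penalty = C$34,400.00 + C$5,375.00 = C$39,775.00

C$39,775.00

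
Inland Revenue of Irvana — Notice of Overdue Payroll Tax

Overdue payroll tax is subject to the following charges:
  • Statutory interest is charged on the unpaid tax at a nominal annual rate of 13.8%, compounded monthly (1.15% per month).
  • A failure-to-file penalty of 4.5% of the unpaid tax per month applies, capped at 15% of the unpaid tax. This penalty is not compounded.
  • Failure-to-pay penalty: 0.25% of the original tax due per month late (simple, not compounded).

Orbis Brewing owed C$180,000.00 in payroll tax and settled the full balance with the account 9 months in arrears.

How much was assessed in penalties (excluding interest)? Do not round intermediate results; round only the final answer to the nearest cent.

Failure-to-file: 9 × 4.5% × C$180,000.00 = C$72,900.00, capped at 15% × C$180,000.00 = C$27,000.00
Failure-to-pay penalty: 9 × 0.25% × C$180,000.00 = C$4,050.00
Total penalty = C$27,000.00 + C$4,050.00 = C$31,050.00

C$31,050.00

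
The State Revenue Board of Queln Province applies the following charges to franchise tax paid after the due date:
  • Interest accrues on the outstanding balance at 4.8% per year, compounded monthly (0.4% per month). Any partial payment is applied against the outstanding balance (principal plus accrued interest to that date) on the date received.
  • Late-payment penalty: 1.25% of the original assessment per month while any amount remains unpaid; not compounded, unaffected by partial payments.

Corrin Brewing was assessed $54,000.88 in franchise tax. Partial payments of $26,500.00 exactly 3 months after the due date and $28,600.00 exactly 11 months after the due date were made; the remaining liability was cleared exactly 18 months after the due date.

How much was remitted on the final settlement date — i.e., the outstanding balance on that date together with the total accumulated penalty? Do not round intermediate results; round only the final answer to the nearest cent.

$12,628.42

Balance at month 3: $54,000.8800 × (1 + 0.004)^3 = $54,651.4861…
After $26,500.00 payment: $54,651.4861… − $26,500.00 = $28,151.4861…
Balance at month 11: $28,151.4861… × (1 + 0.004)^8 = $29,065.0469…
After $28,600.00 payment: $29,065.0469… − $28,600.00 = $465.0469…
Balance at month 18: $465.0469… × (1 + 0.004)^7 = $478.2255…
Penalty: 18 × 1.25% × $54,000.88 = $12,150.20…
Final settlement = outstanding balance + penalty = $478.2255… + $12,150.20… = $12,628.42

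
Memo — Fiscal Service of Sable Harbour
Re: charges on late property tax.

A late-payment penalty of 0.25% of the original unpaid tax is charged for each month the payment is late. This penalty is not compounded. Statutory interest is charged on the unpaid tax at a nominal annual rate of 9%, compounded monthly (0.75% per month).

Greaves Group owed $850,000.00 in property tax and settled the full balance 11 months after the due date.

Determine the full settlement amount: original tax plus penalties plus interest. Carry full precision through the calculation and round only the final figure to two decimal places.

Late-payment penalty = 0.25% × $850,000.00 × 11 mo = $23,375.00
Interest: $850,000.00 × ((1 + 0.0075)^11 − 1) = $850,000.00 × 0.0856644… = $72,814.7524…
Total = $850,000.00 + $23,375.0000 + $72,814.7524… = $946,189.75

$946,189.75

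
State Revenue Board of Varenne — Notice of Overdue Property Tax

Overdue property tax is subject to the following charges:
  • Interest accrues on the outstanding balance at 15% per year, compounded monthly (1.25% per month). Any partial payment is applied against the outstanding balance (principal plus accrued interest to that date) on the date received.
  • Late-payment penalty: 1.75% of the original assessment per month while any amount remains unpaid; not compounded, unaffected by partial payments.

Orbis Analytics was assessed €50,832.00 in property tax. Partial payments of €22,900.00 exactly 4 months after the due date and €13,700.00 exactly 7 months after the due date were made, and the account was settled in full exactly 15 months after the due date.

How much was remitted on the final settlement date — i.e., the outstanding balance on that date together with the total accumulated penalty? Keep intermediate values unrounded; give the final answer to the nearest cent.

€33,202.70

Balance at month 4: €50,832.0000 × (1 + 0.0125)^4 = €53,421.6534…
After €22,900.00 payment: €53,421.6534… − €22,900.00 = €30,521.6534…
Balance at month 7: €30,521.6534… × (1 + 0.0125)^3 = €31,680.5820…
After €13,700.00 payment: €31,680.5820… − €13,700.00 = €17,980.5820…
Balance at month 15: €17,980.5820… × (1 + 0.0125)^8 = €19,859.3029…
Penalty: 15 × 1.75% × €50,832.00 = €13,343.40
Final settlement = outstanding balance + penalty = €19,859.3029… + €13,343.40 = €33,202.70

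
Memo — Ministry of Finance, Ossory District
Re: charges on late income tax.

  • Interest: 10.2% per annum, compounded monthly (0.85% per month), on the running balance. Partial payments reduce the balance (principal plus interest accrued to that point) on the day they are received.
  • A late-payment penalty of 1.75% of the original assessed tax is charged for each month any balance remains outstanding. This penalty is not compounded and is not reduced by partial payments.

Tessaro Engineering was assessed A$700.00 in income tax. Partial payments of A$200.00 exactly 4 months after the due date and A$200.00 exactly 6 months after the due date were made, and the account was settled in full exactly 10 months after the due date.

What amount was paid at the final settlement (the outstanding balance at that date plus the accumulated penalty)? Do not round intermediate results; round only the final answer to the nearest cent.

Balance at month 4: A$700.0000 × (1 + 0.0085)^4 = A$724.1052…
After A$200.00 payment: A$724.1052… − A$200.00 = A$524.1052…
Balance at month 6: A$524.1052… × (1 + 0.0085)^2 = A$533.0528…
After A$200.00 payment: A$533.0528… − A$200.00 = A$333.0528…
Balance at month 10: A$333.0528… × (1 + 0.0085)^4 = A$344.5218…
Penalty: 10 × 1.75% × A$700.00 = A$122.50
Final settlement = outstanding balance + penalty = A$344.5218… + A$122.50 = A$467.02

A$467.02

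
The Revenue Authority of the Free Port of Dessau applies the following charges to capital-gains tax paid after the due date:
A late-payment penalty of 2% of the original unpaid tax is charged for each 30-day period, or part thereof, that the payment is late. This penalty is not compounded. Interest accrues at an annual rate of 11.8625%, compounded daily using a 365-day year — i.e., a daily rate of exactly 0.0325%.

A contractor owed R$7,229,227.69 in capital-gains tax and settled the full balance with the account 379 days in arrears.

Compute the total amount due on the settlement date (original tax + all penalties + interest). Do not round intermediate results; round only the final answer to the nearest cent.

Penalty periods: ⌈379/30⌉ = 13; penalty = 13 × 2% × R$7,229,227.69 = R$1,879,599.20…
Interest: R$7,229,227.69 × ((1 + 0.000325)^379 − 1) = R$7,229,227.69 × 0.13105971… = R$947,460.4737…
Total = R$7,229,227.69 + R$1,879,599.1994 + R$947,460.4737… = R$10,056,287.36

R$10,056,287.36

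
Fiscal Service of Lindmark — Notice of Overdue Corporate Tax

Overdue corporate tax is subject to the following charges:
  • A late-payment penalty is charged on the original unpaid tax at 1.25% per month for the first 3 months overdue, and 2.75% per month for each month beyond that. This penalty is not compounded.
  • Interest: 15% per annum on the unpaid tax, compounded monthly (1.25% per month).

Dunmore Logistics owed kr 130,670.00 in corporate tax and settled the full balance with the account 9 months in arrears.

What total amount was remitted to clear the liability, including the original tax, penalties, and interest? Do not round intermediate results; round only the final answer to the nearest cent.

kr 172,587.91

Penalty, months 1–3: 3 × 1.25% × kr 130,670.00 = kr 4,900.13…
Penalty, months 4–9: 6 × 2.75% × kr 130,670.00 = kr 21,560.55
Interest: kr 130,670.00 × ((1 + 0.0125)^9 − 1) = kr 130,670.00 × 0.1182922… = kr 15,457.2388…
Total = kr 130,670.00 + kr 26,460.6750 + kr 15,457.2388… = kr 172,587.91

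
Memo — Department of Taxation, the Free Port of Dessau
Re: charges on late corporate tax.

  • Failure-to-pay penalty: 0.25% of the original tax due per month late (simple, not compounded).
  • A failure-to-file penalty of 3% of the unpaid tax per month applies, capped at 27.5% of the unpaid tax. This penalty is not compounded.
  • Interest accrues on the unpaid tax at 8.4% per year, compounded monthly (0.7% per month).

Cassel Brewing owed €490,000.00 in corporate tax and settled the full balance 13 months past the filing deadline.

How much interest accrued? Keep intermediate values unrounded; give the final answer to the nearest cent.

Interest: €490,000.00 × ((1 + 0.007)^13 − 1) = €490,000.00 × 0.0949218… = €46,511.6999…

€46,511.70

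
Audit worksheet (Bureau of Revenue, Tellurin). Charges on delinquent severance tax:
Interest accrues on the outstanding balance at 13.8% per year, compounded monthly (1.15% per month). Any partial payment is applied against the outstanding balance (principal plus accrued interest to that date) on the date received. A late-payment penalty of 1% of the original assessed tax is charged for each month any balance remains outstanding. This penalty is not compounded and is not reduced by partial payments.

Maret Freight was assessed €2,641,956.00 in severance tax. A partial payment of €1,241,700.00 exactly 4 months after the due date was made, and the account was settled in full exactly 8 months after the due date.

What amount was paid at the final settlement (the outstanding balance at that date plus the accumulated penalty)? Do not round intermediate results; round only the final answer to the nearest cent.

€1,806,572.81

Balance at month 4: €2,641,956.0000 × (1 + 0.0115)^4 = €2,765,598.4866…
After €1,241,700.00 payment: €2,765,598.4866… − €1,241,700.00 = €1,523,898.4866…
Balance at month 8: €1,523,898.4866… × (1 + 0.0115)^4 = €1,595,216.3278…
Penalty: 8 × 1% × €2,641,956.00 = €211,356.48
Final settlement = outstanding balance + penalty = €1,595,216.3278… + €211,356.48 = €1,806,572.81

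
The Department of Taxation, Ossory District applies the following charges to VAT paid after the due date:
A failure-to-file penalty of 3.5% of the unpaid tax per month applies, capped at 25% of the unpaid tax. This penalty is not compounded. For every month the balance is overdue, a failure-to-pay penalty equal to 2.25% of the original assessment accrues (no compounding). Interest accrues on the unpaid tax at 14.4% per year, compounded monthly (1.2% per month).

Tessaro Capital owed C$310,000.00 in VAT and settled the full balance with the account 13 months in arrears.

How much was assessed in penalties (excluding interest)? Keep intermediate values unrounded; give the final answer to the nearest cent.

Failure-to-file: 13 × 3.5% × C$310,000.00 = C$141,050.00, capped at 25% × C$310,000.00 = C$77,500.00
Failure-to-pay penalty: 13 × 2.25% × C$310,000.00 = C$90,675.00
Total penalty = C$77,500.00 + C$90,675.00 = C$168,175.00

C$168,175.00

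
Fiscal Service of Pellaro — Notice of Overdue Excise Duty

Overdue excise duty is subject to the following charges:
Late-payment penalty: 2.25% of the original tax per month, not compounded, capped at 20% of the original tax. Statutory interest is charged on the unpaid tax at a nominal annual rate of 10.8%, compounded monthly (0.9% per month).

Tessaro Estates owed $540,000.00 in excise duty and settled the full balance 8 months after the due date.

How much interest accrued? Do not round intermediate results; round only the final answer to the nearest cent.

$40,127.01

Interest: $540,000.00 × ((1 + 0.009)^8 − 1) = $540,000.00 × 0.0743093… = $40,127.0148…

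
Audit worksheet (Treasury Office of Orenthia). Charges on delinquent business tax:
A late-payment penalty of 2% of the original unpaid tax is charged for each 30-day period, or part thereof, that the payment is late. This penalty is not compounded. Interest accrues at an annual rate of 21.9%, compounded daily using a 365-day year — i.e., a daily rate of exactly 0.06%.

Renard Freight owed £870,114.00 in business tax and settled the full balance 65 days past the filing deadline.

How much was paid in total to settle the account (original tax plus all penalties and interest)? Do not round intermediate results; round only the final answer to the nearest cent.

£956,915.11

Penalty periods: ⌈65/30⌉ = 3; penalty = 3 × 2% × £870,114.00 = £52,206.84
Interest: £870,114.00 × ((1 + 0.0006)^65 − 1) = £870,114.00 × 0.03975832… = £34,594.2737…
Total = £870,114.00 + £52,206.8400 + £34,594.2737… = £956,915.11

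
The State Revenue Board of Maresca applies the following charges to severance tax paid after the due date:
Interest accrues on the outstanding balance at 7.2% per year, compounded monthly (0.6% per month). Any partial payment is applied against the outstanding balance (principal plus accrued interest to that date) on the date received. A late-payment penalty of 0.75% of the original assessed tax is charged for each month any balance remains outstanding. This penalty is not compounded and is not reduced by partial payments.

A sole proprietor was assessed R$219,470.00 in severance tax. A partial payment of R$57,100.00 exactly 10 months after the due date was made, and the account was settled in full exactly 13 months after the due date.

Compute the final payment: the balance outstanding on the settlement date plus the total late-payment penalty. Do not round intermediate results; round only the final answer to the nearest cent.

Balance at month 10: R$219,470.0000 × (1 + 0.006)^10 = R$232,999.4902…
After R$57,100.00 payment: R$232,999.4902… − R$57,100.00 = R$175,899.4902…
Balance at month 13: R$175,899.4902… × (1 + 0.006)^3 = R$179,084.7162…
Penalty: 13 × 0.75% × R$219,470.00 = R$21,398.33…
Final settlement = outstanding balance + penalty = R$179,084.7162… + R$21,398.33… = R$200,483.04

R$200,483.04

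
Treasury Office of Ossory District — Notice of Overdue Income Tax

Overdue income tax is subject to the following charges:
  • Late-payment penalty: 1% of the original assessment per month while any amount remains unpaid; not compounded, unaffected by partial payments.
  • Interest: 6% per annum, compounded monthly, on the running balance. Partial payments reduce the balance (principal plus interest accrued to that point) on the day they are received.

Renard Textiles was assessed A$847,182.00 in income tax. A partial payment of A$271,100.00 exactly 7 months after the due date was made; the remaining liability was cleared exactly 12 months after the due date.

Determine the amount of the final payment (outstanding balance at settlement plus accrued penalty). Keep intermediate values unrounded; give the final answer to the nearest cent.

A$723,150.56

Monthly rate = 6% ÷ 12 = 0.5%
Balance at month 7: A$847,182.0000 × (1 + 0.005)^7 = A$877,281.8656…
After A$271,100.00 payment: A$877,281.8656… − A$271,100.00 = A$606,181.8656…
Balance at month 12: A$606,181.8656… × (1 + 0.005)^5 = A$621,488.7173…
Penalty: 12 × 1% × A$847,182.00 = A$101,661.84
Final settlement = outstanding balance + penalty = A$621,488.7173… + A$101,661.84 = A$723,150.56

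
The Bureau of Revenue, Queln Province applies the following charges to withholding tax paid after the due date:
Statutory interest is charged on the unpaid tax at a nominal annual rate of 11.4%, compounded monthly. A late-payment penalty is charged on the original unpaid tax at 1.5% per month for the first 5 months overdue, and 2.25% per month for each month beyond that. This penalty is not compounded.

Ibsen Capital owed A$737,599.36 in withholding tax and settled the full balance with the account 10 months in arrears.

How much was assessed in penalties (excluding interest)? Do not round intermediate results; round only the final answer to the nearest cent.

Penalty, months 1–5: 5 × 1.5% × A$737,599.36 = A$55,319.95…
Penalty, months 6–10: 5 × 2.25% × A$737,599.36 = A$82,979.93…
Total penalty = A$55,319.95… + A$82,979.93… = A$138,299.88

A$138,299.88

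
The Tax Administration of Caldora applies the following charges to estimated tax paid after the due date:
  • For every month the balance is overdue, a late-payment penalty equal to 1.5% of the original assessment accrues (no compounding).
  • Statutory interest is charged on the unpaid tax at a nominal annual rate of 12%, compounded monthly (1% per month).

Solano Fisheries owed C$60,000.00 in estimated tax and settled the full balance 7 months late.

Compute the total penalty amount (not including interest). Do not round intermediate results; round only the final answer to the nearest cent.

Late-payment penalty = 1.5% × C$60,000.00 × 7 mo = C$6,300.00

C$6,300.00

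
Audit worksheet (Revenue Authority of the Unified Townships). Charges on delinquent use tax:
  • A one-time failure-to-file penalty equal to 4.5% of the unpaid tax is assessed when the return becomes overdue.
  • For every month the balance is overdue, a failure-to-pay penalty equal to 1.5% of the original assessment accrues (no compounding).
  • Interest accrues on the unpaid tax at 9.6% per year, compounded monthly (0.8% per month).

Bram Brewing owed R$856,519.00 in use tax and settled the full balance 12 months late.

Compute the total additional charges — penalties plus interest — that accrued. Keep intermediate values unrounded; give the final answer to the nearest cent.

Failure-to-file penalty: 4.5% × R$856,519.00 = R$38,543.36…
Failure-to-pay penalty = 1.5% × R$856,519.00 × 12 mo = R$154,173.42
Interest: R$856,519.00 × ((1 + 0.008)^12 − 1) = R$856,519.00 × 0.1003387… = R$85,941.9976…
Penalties + interest = R$192,716.7750 + R$85,941.9976… = R$278,658.77

R$278,658.77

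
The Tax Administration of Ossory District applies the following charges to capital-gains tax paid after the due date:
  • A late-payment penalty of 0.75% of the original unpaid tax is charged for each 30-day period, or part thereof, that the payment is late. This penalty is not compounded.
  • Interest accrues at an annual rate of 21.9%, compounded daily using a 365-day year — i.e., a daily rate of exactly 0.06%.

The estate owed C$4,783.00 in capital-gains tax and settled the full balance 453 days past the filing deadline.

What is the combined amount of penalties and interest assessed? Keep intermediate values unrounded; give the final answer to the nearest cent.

C$2,067.30

Penalty periods: ⌈453/30⌉ = 16; penalty = 16 × 0.75% × C$4,783.00 = C$573.96
Interest: C$4,783.00 × ((1 + 0.0006)^453 − 1) = C$4,783.00 × 0.31221755… = C$1,493.3365…
Penalties + interest = C$573.9600 + C$1,493.3365… = C$2,067.30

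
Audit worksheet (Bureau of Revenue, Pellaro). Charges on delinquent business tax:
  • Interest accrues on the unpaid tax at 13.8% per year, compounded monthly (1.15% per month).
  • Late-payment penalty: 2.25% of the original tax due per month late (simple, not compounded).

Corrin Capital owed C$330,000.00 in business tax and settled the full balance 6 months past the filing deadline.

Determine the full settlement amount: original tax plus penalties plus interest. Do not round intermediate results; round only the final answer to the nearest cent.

C$397,984.76

Late-payment penalty = 2.25% × C$330,000.00 × 6 mo = C$44,550.00
Interest: C$330,000.00 × ((1 + 0.0115)^6 − 1) = C$330,000.00 × 0.0710144… = C$23,434.7622…
Total = C$330,000.00 + C$44,550.0000 + C$23,434.7622… = C$397,984.76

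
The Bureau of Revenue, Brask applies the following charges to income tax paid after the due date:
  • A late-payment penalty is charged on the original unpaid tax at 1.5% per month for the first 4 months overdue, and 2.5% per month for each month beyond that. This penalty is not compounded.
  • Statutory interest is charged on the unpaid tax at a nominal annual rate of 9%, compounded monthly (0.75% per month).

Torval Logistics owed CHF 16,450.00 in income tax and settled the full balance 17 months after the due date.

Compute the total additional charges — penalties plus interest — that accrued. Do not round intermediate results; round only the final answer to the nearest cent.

Penalty, months 1–4: 4 × 1.5% × CHF 16,450.00 = CHF 987.00
Penalty, months 5–17: 13 × 2.5% × CHF 16,450.00 = CHF 5,346.25
Interest: CHF 16,450.00 × ((1 + 0.0075)^17 − 1) = CHF 16,450.00 × 0.1354446… = CHF 2,228.0629…
Penalties + interest = CHF 6,333.2500 + CHF 2,228.0629… = CHF 8,561.31

CHF 8,561.31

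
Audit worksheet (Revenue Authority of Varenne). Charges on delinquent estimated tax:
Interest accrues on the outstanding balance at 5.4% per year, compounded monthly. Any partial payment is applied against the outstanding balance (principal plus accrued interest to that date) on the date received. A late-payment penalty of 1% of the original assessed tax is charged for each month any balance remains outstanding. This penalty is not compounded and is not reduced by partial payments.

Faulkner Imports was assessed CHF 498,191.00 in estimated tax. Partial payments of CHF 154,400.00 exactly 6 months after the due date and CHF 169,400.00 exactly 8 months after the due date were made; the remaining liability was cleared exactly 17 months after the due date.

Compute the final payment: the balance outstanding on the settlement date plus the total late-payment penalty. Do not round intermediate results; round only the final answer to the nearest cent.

CHF 283,795.86

Monthly rate = 5.4% ÷ 12 = 0.45%
Balance at month 6: CHF 498,191.0000 × (1 + 0.0045)^6 = CHF 511,794.3935…
After CHF 154,400.00 payment: CHF 511,794.3935… − CHF 154,400.00 = CHF 357,394.3935…
Balance at month 8: CHF 357,394.3935… × (1 + 0.0045)^2 = CHF 360,618.1803…
After CHF 169,400.00 payment: CHF 360,618.1803… − CHF 169,400.00 = CHF 191,218.1803…
Balance at month 17: CHF 191,218.1803… × (1 + 0.0045)^9 = CHF 199,103.3883…
Penalty: 17 × 1% × CHF 498,191.00 = CHF 84,692.47
Final settlement = outstanding balance + penalty = CHF 199,103.3883… + CHF 84,692.47 = CHF 283,795.86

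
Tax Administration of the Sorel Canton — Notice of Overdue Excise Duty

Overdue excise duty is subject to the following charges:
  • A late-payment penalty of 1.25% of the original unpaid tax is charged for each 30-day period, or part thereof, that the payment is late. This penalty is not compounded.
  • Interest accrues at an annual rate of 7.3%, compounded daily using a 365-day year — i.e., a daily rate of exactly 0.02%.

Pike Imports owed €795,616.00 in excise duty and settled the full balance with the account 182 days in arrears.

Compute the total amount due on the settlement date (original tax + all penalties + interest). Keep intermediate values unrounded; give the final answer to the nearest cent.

Penalty periods: ⌈182/30⌉ = 7; penalty = 7 × 1.25% × €795,616.00 = €69,616.40
Interest: €795,616.00 × ((1 + 0.0002)^182 − 1) = €795,616.00 × 0.03706682… = €29,490.9529…
Total = €795,616.00 + €69,616.4000 + €29,490.9529… = €894,723.35

€894,723.35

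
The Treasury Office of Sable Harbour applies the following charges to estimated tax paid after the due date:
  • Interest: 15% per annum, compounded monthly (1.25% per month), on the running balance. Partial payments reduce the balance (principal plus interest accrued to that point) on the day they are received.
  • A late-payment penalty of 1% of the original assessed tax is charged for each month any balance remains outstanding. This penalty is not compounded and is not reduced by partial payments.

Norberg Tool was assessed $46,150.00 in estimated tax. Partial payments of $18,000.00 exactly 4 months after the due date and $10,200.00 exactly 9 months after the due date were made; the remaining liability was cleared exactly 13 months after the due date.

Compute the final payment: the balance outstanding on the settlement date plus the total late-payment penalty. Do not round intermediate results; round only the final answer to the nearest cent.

$29,389.03

Balance at month 4: $46,150.0000 × (1 + 0.0125)^4 = $48,501.1273…
After $18,000.00 payment: $48,501.1273… − $18,000.00 = $30,501.1273…
Balance at month 9: $30,501.1273… × (1 + 0.0125)^5 = $32,455.7052…
After $10,200.00 payment: $32,455.7052… − $10,200.00 = $22,255.7052…
Balance at month 13: $22,255.7052… × (1 + 0.0125)^4 = $23,389.5296…
Penalty: 13 × 1% × $46,150.00 = $5,999.50
Final settlement = outstanding balance + penalty = $23,389.5296… + $5,999.50 = $29,389.03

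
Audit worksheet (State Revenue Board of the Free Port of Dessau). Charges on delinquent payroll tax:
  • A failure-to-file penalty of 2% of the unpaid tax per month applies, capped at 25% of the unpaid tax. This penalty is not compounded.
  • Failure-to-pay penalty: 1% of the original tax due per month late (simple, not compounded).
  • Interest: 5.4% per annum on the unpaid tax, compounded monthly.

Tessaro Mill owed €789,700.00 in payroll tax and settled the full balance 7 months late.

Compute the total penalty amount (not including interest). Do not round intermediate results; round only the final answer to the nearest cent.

Failure-to-file: 7 × 2% × €789,700.00 = €110,558.00 (under the 25% cap)
Failure-to-pay penalty: 7 × 1% × €789,700.00 = €55,279.00
Total penalty = €110,558.00 + €55,279.00 = €165,837.00

€165,837.00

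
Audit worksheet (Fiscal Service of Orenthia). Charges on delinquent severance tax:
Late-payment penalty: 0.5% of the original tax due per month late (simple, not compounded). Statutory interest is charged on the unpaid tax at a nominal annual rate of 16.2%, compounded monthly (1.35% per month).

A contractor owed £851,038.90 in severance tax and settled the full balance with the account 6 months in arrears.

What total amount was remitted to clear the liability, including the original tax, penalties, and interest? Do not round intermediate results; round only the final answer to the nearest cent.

£947,873.05

Late-payment penalty: 6 × 0.5% × £851,038.90 = £25,531.17…
Interest: £851,038.90 × ((1 + 0.0135)^6 − 1) = £851,038.90 × 0.0837835… = £71,302.9823…
Total = £851,038.90 + £25,531.1670 + £71,302.9823… = £947,873.05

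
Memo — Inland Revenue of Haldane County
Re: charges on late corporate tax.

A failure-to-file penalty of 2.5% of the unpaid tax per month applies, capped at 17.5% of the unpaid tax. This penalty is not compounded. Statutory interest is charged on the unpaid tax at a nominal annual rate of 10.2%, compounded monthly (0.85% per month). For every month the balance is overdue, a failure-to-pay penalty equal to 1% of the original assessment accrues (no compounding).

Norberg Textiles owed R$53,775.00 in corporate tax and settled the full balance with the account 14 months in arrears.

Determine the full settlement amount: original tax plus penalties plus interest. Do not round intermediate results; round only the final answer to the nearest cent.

R$77,479.21

Failure-to-file: 14 × 2.5% × R$53,775.00 = R$18,821.25, capped at 17.5% × R$53,775.00 = R$9,410.63…
Failure-to-pay penalty: 14 × 1% × R$53,775.00 = R$7,528.50
Interest: R$53,775.00 × ((1 + 0.0085)^14 − 1) = R$53,775.00 × 0.1258036… = R$6,765.0890…
Total = R$53,775.00 + R$16,939.1250 + R$6,765.0890… = R$77,479.21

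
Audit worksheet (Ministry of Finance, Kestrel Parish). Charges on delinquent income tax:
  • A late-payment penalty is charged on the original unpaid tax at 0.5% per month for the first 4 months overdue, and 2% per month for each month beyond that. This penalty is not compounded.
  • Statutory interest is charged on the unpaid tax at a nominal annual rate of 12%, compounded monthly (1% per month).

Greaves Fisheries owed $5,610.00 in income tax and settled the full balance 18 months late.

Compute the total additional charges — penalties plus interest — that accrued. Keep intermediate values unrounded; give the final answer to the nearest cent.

$2,783.39

Penalty, months 1–4: 4 × 0.5% × $5,610.00 = $112.20
Penalty, months 5–18: 14 × 2% × $5,610.00 = $1,570.80
Interest: $5,610.00 × ((1 + 0.01)^18 − 1) = $5,610.00 × 0.1961475… = $1,100.3873…
Penalties + interest = $1,683.0000 + $1,100.3873… = $2,783.39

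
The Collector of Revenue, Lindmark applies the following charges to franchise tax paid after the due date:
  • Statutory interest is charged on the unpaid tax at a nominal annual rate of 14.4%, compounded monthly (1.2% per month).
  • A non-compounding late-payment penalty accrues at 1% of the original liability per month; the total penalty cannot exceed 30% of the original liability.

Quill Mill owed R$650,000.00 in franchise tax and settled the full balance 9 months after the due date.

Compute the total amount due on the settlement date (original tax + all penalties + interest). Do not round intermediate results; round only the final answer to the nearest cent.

R$782,165.67

Penalty: 9 × 1% × R$650,000.00 = R$58,500.00 (below the 30% cap of R$195,000.00)
Interest: R$650,000.00 × ((1 + 0.012)^9 − 1) = R$650,000.00 × 0.1133318… = R$73,665.6676…
Total = R$650,000.00 + R$58,500.0000 + R$73,665.6676… = R$782,165.67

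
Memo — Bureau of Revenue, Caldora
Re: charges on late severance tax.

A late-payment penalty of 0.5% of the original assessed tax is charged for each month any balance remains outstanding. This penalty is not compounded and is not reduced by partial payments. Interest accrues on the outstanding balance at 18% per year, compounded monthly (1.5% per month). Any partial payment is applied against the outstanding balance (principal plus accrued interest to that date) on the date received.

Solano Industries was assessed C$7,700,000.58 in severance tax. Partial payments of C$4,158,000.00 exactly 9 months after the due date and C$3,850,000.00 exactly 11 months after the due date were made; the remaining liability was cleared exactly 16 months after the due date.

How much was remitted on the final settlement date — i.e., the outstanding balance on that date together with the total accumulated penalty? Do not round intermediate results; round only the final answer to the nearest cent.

Balance at month 9: C$7,700,000.5800 × (1 + 0.015)^9 = C$8,804,103.4737…
After C$4,158,000.00 payment: C$8,804,103.4737… − C$4,158,000.00 = C$4,646,103.4737…
Balance at month 11: C$4,646,103.4737… × (1 + 0.015)^2 = C$4,786,531.9512…
After C$3,850,000.00 payment: C$4,786,531.9512… − C$3,850,000.00 = C$936,531.9512…
Balance at month 16: C$936,531.9512… × (1 + 0.015)^5 = C$1,008,910.8901…
Penalty: 16 × 0.5% × C$7,700,000.58 = C$616,000.05…
Final settlement = outstanding balance + penalty = C$1,008,910.8901… + C$616,000.05… = C$1,624,910.94

C$1,624,910.94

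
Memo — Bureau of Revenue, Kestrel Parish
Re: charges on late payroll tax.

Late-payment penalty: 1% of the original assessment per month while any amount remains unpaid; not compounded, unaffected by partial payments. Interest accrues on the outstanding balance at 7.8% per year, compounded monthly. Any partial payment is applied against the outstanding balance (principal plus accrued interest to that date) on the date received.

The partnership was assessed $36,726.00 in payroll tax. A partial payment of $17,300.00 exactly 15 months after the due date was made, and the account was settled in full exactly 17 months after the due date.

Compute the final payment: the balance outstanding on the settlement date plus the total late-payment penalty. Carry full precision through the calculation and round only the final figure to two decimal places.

$29,720.06

Monthly rate = 7.8% ÷ 12 = 0.65%
Balance at month 15: $36,726.0000 × (1 + 0.0065)^15 = $40,474.3906…
After $17,300.00 payment: $40,474.3906… − $17,300.00 = $23,174.3906…
Balance at month 17: $23,174.3906… × (1 + 0.0065)^2 = $23,476.6368…
Penalty: 17 × 1% × $36,726.00 = $6,243.42
Final settlement = outstanding balance + penalty = $23,476.6368… + $6,243.42 = $29,720.06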